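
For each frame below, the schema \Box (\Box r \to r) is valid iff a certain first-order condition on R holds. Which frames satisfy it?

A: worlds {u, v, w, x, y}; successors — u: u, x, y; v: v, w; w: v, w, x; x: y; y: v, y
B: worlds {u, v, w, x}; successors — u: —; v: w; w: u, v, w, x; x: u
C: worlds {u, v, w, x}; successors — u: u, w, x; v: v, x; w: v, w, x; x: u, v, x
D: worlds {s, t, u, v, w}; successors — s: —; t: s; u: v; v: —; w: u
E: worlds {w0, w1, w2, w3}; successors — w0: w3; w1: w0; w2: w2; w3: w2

C

Frame correspondent (Sahlqvist): \forall x \forall y (Rxy \to Ryy) — i.e. shift-reflexivity.
A: fails — Rwx but not Rxx.
B: fails — Rwu but not Ruu.
C: ✓.
D: fails — Ruv but not Rvv.
E: fails — Rw1w0 but not Rw0w0.
Valid on: C.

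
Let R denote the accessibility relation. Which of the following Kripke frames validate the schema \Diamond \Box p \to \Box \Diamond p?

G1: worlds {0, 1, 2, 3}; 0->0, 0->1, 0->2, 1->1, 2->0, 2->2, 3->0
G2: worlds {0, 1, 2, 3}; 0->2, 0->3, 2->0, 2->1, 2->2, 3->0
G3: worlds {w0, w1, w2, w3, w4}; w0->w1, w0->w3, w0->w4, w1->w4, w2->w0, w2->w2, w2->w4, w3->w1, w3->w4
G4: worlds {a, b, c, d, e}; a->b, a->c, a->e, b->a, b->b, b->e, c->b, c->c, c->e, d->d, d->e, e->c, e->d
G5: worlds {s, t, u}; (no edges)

The schema corresponds to convergence: \forall x \forall y \forall z (Rxy \wedge Rxz \to \exists w (Ryw \wedge Rzw)).
G1: fails — R02 and R01 but 2 and 1 have no common successor.
G2: fails — R20 and R21 but 0 and 1 have no common successor.
G3: fails — Rw0w4 and Rw0w4 but w4 and w4 have no common successor.
G4: fails — Rab and Rae but b and e have no common successor.
G5: holds.

G5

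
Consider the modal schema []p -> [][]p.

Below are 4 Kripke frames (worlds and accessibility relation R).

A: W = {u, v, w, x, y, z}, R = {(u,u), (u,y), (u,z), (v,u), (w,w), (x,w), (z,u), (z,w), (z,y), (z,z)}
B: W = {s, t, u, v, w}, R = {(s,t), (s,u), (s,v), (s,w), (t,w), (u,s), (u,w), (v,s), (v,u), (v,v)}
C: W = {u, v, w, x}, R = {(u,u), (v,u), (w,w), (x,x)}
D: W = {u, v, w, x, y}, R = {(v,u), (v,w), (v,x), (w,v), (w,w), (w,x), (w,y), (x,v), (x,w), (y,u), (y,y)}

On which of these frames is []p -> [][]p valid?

C

This is the axiom for transitivity; its first-order frame correspondent is forall x forall y forall z (Rxy & Ryz -> Rxz).
A: fails — Ruz and Rzw but not Ruw.
B: fails — Rus and Rsv but not Ruv.
C: condition met.
D: fails — Rxw and Rwx but not Rxx.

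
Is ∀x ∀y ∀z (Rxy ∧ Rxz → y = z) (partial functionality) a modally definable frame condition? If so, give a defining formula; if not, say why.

Yes, by ◇p → □p

This is a Sahlqvist condition; the CD axiom ◇p → □p defines it.
Suppose ◇p→□p is valid. Take Rxy, Rxz and set V(p)={y}. Then ◇p at x, so □p at x, so p at z, i.e. z=y.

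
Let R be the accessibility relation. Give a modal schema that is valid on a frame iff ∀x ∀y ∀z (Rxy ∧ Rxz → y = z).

◇ψ → □ψ

This is partial functionality; the standard corresponding axiom is CD: ◇ψ → □ψ.
Suppose ◇ψ→□ψ is valid. Take Rxy, Rxz and set V(ψ)={y}. Then ◇ψ at x, so □ψ at x, so ψ at z, i.e. z=y.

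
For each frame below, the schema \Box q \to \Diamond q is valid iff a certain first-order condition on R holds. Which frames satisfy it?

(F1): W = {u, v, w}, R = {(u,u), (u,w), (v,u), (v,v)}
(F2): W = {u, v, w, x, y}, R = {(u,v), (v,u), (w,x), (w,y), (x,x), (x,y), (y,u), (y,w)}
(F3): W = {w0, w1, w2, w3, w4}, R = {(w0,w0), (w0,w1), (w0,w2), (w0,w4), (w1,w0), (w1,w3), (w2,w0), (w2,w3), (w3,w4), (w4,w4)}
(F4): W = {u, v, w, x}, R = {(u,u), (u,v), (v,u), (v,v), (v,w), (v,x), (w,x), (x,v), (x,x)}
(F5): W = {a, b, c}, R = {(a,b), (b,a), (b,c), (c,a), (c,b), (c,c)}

(F2), (F3), (F4), (F5)

Frame correspondent (Sahlqvist): \forall x \exists y Rxy — i.e. seriality.
(F1): fails — world w has no successor.
(F2): ✓.
(F3): ✓.
(F4): ✓.
(F5): ✓.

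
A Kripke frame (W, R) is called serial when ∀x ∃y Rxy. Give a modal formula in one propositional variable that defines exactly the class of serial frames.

□r → ◇r

A defining formula is □r → ◇r (the D axiom).
Suppose □r→◇r is valid. At any x set V(r)=W. Then □r at x, so ◇r at x, so x has a successor.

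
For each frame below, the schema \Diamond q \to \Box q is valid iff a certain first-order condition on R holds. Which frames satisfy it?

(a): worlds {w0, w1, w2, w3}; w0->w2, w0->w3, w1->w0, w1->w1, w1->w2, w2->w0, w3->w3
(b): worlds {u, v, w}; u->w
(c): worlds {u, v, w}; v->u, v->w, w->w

(b)

Frame correspondent (Sahlqvist): \forall x \forall y \forall z (Rxy \wedge Rxz \to y = z) — i.e. partial functionality.
(a): fails — w0 sees both w2 and w3.
(b): ✓.
(c): fails — v sees both u and w.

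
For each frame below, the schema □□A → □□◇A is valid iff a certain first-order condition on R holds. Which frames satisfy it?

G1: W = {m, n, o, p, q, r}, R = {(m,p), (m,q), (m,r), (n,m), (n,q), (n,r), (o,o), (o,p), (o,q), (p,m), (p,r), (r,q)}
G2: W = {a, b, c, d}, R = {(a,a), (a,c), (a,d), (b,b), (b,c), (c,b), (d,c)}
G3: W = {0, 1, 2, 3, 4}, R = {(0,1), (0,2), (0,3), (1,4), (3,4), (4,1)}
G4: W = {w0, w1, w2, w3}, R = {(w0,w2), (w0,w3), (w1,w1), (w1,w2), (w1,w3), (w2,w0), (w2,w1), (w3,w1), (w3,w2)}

G2, G4

This is the axiom for a generalized confluence (Geach) condition; its first-order frame correspondent is ∀x ∀z (xR²z → ∃w (xR²w ∧ zRw)).
G1: fails — mR²q but no w with mR²w and qRw.
G2: satisfies the condition.
G3: fails — 0R²4 but no w with 0R²w and 4Rw.
G4: satisfies the condition.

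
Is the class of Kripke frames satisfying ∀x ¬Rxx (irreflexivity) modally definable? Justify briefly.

No — not modally definable

Any modally definable frame class is closed under surjective bounded morphisms.
The 3-cycle (worlds w0,w1,w2 with w0→w1→w2→w0) is irreflexive, and the map sending every world to a single reflexive point • is a surjective bounded morphism (forth: every edge maps to (•,•); back: every world has a successor). So any modal formula valid on the 3-cycle is also valid on the reflexive point, which is not irreflexive.
Hence irreflexivity is not modally definable.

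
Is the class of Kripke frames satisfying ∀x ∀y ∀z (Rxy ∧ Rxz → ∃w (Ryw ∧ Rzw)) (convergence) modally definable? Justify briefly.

Yes — defined by ◇□r → □◇r

Yes: it is convergence, defined by the .2 schema ◇□r → □◇r.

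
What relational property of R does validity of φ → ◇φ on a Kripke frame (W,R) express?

reflexivity: ∀x Rxx

This schema is equivalent to the T axiom □φ → φ.
It corresponds to reflexivity: ∀x Rxx.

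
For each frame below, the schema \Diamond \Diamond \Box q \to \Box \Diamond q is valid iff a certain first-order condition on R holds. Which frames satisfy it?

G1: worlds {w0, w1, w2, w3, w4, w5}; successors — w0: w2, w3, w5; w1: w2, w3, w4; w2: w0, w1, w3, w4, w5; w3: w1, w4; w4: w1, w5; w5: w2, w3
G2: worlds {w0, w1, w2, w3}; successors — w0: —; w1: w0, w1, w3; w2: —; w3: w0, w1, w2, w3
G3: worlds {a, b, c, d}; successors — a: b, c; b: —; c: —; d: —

This is the axiom for a generalized confluence (Geach) condition; its first-order frame correspondent is \forall x \forall y \forall z ((x R^2 y \wedge xRz) \to \exists w (yRw \wedge zRw)).
G1: fails — w0R²w0, w0Rw3 but no w with w0Rw and w3Rw.
G2: fails — w1R²w0, w1Rw0 but no w with w0Rw and w0Rw.
G3: condition met.
Valid on: G3.

G3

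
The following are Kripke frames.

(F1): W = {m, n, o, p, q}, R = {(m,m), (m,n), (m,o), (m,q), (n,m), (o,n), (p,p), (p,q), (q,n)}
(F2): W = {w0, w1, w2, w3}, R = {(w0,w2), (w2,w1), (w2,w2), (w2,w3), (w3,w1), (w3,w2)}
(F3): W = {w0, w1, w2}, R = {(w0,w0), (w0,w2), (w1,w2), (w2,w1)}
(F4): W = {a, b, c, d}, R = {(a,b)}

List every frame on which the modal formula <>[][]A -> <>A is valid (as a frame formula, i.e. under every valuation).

The schema corresponds to a generalized confluence (Geach) condition: forall x forall y (xRy -> exists w (y R^2 w & xRw)).
(F1): fails — pRq but no w with qR²w and pRw.
(F2): fails — w2Rw1 but no w with w1R²w and w2Rw.
(F3): ✓.
(F4): fails — aRb but no w with bR²w and aRw.

(F3)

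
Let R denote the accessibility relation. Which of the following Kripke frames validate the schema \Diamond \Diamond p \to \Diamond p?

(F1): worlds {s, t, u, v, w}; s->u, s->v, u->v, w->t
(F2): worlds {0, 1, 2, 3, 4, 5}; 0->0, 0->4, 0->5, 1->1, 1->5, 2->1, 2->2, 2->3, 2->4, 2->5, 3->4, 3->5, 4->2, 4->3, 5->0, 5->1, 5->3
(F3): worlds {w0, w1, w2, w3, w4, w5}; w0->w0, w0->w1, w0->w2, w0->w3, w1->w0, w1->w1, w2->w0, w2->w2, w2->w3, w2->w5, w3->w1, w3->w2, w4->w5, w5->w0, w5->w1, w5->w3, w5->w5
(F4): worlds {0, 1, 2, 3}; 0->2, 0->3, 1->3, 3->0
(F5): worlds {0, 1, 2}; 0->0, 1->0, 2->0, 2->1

(F1), (F5)

Frame correspondent (Sahlqvist): \forall x \forall y \forall z (Rxy \wedge Ryz \to Rxz) — i.e. transitivity.
(F1): condition met.
(F2): fails — R34 and R43 but not R33.
(F3): fails — Rw1w0 and Rw0w2 but not Rw1w2.
(F4): fails — R13 and R30 but not R10.
(F5): condition met.
Valid on: (F1), (F5).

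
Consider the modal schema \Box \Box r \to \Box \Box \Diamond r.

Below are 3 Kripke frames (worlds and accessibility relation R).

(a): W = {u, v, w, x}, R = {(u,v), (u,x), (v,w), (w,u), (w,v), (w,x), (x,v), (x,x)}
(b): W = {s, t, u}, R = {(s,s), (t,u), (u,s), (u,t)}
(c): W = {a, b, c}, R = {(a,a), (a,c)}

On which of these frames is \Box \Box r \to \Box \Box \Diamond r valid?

none

Frame correspondent (Sahlqvist): \forall x \forall z (x R^2 z \to \exists w (x R^2 w \wedge zRw)) — i.e. a generalized confluence (Geach) condition.
(a): fails — vR²v but no t with vR²t and vRt.
(b): fails — tR²t but no w with tR²w and tRw.
(c): fails — aR²c but no w with aR²w and cRw.
Valid on no frame.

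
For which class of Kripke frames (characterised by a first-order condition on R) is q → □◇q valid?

symmetry

Suppose q→□◇q is valid. Take Rxy and set V(q)={x}. Then q at x, so □◇q at x, so ◇q at y, so some z with Ryz has q; z=x, i.e. Ryx.
Conversely, on a frame with symmetry the schema holds at every world under every valuation.
Frame condition: ∀x ∀y (Rxy → Ryx).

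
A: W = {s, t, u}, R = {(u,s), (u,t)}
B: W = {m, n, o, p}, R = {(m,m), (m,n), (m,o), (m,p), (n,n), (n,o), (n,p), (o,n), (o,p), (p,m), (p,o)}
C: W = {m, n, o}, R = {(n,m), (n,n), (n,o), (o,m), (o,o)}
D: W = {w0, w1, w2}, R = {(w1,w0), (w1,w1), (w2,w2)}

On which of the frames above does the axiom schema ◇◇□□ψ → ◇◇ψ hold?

The schema corresponds to a generalized confluence (Geach) condition: ∀x ∀y (xR²y → ∃w (yR²w ∧ xR²w)).
A: holds.
B: holds.
C: fails — nR²m but no w with mR²w and nR²w.
D: fails — w1R²w0 but no w with w0R²w and w1R²w.

A, B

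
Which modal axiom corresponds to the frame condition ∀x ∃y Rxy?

□ψ → ◇ψ

A defining formula is □ψ → ◇ψ (the D axiom).
Suppose □ψ→◇ψ is valid. At any x set V(ψ)=W. Then □ψ at x, so ◇ψ at x, so x has a successor.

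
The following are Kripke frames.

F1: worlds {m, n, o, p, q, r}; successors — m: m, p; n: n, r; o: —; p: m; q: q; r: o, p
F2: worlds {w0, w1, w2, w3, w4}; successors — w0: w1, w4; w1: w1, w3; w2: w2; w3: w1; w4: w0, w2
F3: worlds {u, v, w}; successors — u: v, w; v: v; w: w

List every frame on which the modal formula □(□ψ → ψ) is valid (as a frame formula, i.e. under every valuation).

F3

This is the axiom for shift-reflexivity; its first-order frame correspondent is ∀x ∀y (Rxy → Ryy).
F1: fails — Rnr but not Rrr.
F2: fails — Rw0w4 but not Rw4w4.
F3: satisfies the condition.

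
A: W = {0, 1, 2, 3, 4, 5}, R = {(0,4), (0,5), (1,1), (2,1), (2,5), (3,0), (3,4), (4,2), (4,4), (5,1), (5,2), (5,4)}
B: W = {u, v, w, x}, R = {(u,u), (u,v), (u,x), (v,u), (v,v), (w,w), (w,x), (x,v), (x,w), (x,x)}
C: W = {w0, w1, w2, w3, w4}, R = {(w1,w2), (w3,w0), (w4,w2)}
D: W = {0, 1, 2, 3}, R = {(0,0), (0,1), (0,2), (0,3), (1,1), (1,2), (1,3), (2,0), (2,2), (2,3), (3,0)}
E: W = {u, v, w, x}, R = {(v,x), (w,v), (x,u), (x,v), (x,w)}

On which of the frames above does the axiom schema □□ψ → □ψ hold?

The schema corresponds to density: ∀x ∀y (Rxy → ∃z (Rxz ∧ Rzy)).
A: fails — R25 but no z with R2z and Rz5.
B: condition met.
C: fails — Rw1w2 but no z with Rw1z and Rzw2.
D: condition met.
E: fails — Rxw but no z with Rxz and Rzw.

B, D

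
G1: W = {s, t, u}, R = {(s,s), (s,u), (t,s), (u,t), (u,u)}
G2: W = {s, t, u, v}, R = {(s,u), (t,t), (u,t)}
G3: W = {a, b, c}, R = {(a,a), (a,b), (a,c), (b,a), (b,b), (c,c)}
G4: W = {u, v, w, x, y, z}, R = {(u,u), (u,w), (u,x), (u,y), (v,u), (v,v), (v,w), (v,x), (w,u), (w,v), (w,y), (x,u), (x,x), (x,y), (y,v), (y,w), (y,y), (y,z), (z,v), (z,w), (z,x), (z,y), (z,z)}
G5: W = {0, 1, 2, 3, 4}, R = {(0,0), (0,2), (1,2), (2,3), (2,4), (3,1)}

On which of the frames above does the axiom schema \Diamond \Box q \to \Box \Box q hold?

Frame correspondent (Sahlqvist): \forall x \forall y \forall z ((xRy \wedge x R^2 z) \to \exists w (yRw \wedge z = w)) — i.e. a generalized confluence (Geach) condition.
G1: fails — sRs, sR²t but no w with sRw and t=w.
G2: satisfies the condition.
G3: fails — aRb, aR²c but no w with bRw and c=w.
G4: fails — uRu, uR²v but no t with uRt and v=t.
G5: fails — 0R0, 0R²3 but no w with 0Rw and 3=w.

G2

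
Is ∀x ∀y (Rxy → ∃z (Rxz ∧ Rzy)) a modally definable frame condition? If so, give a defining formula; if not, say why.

The condition is density. A defining modal formula is □□p → □p.

Yes, by □□p → □p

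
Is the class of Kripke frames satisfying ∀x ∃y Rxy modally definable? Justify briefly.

Yes: it is seriality, defined by the D schema □q → ◇q.
Suppose □q→◇q is valid. At any x set V(q)=W. Then □q at x, so ◇q at x, so x has a successor.

Yes — defined by □q → ◇q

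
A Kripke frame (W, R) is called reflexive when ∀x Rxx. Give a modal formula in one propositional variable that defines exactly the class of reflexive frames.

This is reflexivity; the standard corresponding axiom is T: □r → r.
Suppose □r→r is valid. At any x set V(r)={w : Rxw}. Then □r holds at x, so r holds at x, i.e. Rxx.

□r → r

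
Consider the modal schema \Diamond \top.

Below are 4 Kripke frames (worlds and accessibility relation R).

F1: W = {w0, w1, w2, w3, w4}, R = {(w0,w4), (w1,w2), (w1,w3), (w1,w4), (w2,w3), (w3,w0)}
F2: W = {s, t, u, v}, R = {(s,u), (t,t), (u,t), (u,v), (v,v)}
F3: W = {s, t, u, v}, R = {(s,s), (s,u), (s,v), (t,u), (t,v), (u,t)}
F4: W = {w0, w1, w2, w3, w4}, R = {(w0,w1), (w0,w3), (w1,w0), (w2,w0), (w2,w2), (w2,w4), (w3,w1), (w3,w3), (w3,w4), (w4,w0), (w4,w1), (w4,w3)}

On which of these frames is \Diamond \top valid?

Frame correspondent (Sahlqvist): \forall x \exists y Rxy — i.e. seriality.
F1: fails — world w4 has no successor.
F2: satisfies the condition.
F3: fails — world v has no successor.
F4: satisfies the condition.
Valid on: F2, F4.

F2, F4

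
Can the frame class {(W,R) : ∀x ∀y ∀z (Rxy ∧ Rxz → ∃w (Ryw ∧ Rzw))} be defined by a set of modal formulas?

Yes — defined by ◇□q → □◇q

Yes: it is convergence, defined by the .2 schema ◇□q → □◇q.
Suppose ◇□q→□◇q is valid. Take Rxy, Rxz and set V(q)={w : Ryw}. Then □q at y so ◇□q at x, so □◇q at x, so ◇q at z, giving w with Rzw and Ryw.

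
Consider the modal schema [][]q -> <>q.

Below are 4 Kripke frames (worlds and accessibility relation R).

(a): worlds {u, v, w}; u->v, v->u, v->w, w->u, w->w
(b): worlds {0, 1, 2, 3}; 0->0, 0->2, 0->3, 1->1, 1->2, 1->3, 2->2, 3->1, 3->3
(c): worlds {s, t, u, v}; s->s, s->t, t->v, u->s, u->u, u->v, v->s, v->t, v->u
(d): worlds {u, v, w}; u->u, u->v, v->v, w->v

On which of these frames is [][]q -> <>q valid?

(b), (d)

The schema corresponds to a generalized confluence (Geach) condition: forall x exists w (x R^2 w & xRw).
(a): fails — at u but no t with uR²t and uRt.
(b): holds.
(c): fails — at t but no w with tR²w and tRw.
(d): holds.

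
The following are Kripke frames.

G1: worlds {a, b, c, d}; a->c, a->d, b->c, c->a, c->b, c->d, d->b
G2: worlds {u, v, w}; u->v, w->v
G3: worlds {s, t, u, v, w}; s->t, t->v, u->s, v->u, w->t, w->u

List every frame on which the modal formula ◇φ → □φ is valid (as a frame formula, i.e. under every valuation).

G2

Frame correspondent (Sahlqvist): ∀x ∀y ∀z (Rxy ∧ Rxz → y = z) — i.e. partial functionality.
G1: fails — a sees both c and d.
G2: ✓.
G3: fails — w sees both t and u.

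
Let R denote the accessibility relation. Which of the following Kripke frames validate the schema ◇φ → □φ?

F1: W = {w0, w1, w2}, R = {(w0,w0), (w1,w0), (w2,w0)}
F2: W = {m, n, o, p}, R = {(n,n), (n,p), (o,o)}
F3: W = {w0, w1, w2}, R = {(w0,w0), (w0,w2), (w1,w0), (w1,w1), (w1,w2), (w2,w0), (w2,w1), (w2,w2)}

F1

The schema corresponds to partial functionality: ∀x ∀y ∀z (Rxy ∧ Rxz → y = z).
F1: ✓.
F2: fails — n sees both n and p.
F3: fails — w0 sees both w0 and w2.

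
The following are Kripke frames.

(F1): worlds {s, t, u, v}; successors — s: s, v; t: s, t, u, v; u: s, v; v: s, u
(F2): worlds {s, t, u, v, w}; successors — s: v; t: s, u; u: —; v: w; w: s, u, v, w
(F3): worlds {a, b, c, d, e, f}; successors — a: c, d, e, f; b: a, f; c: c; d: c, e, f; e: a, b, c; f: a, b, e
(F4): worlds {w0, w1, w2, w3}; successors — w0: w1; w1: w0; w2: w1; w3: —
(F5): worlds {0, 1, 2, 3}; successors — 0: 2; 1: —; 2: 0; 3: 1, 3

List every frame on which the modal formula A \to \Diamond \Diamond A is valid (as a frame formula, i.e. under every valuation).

(F1)

Frame correspondent (Sahlqvist): \forall x \exists w (x = w \wedge x R^2 w) — i.e. a generalized confluence (Geach) condition.
(F1): ✓.
(F2): fails — at s but no w* with s=w* and sR²w*.
(F3): fails — at d but no w with d=w and dR²w.
(F4): fails — at w2 but no w with w2=w and w2R²w.
(F5): fails — at 1 but no w with 1=w and 1R²w.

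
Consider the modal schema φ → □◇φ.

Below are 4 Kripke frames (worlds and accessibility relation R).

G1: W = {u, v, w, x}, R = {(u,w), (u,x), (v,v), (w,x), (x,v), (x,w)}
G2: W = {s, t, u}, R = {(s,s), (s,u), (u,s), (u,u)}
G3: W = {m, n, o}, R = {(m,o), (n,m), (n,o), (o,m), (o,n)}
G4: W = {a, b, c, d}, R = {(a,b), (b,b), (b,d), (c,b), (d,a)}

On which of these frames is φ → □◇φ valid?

G2

This is the axiom for symmetry; its first-order frame correspondent is ∀x ∀y (Rxy → Ryx).
G1: fails — Ruw but not Rwu.
G2: holds.
G3: fails — Rnm but not Rmn.
G4: fails — Rab but not Rba.
Valid on: G2.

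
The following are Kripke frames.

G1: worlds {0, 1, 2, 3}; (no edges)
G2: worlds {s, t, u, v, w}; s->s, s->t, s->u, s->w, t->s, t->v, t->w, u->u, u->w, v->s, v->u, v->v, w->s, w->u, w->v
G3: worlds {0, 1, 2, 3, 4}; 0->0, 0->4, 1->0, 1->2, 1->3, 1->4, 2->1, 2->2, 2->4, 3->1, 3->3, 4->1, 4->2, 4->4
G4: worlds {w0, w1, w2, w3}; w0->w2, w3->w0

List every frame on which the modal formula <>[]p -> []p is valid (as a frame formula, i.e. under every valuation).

G1

This is the axiom for the Euclidean property; its first-order frame correspondent is forall x forall y forall z (Rxy & Rxz -> Ryz).
G1: satisfies the condition.
G2: fails — Rsw and Rsw but not Rww.
G3: fails — R04 and R00 but not R40.
G4: fails — Rw0w2 and Rw0w2 but not Rw2w2.
Valid on: G1.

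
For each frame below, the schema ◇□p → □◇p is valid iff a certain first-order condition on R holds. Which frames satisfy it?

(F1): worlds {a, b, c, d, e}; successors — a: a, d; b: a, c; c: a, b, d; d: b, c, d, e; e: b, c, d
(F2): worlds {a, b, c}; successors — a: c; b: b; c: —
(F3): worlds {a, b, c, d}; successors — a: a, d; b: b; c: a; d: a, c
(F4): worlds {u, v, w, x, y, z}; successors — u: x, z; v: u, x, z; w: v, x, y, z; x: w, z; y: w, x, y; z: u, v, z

(F1), (F3)

The schema corresponds to convergence: ∀x ∀y ∀z (Rxy ∧ Rxz → ∃w (Ryw ∧ Rzw)).
(F1): ✓.
(F2): fails — Rac and Rac but c and c have no common successor.
(F3): ✓.
(F4): fails — Rwy and Rwz but y and z have no common successor.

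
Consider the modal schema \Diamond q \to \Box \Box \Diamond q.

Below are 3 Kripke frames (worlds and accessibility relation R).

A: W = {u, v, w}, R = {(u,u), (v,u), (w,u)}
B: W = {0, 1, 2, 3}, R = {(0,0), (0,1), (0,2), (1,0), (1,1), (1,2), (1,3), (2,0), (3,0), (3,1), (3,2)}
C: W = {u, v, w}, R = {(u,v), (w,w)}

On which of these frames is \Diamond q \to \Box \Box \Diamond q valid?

Frame correspondent (Sahlqvist): \forall x \forall y \forall z ((xRy \wedge x R^2 z) \to \exists w (y = w \wedge zRw)) — i.e. a generalized confluence (Geach) condition.
A: ✓.
B: fails — 0R1, 0R²2 but no w with 1=w and 2Rw.
C: ✓.
Valid on: A, C.

A, C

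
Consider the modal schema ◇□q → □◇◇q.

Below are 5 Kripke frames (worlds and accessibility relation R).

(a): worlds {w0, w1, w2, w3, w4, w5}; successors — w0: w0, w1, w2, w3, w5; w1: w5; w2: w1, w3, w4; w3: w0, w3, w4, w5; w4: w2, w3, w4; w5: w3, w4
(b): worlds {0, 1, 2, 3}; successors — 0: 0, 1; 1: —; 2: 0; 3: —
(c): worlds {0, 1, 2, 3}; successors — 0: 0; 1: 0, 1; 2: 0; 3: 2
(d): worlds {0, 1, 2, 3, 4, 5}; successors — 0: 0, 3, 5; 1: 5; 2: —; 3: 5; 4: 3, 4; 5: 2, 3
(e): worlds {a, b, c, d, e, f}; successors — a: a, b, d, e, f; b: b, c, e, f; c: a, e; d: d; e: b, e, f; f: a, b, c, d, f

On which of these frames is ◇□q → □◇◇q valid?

Frame correspondent (Sahlqvist): ∀x ∀y ∀z ((xRy ∧ xRz) → ∃w (yRw ∧ zR²w)) — i.e. a generalized confluence (Geach) condition.
(a): fails — w0Rw1, w0Rw1 but no w with w1Rw and w1R²w.
(b): fails — 0R0, 0R1 but no w with 0Rw and 1R²w.
(c): holds.
(d): fails — 0R3, 0R3 but no w with 3Rw and 3R²w.
(e): fails — aRb, aRd but no w with bRw and dR²w.
Valid on: (c).

(c)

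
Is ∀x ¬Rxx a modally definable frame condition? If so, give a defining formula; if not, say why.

Not modally definable

If a class were modally definable it would be closed under surjective bounded morphisms (Goldblatt–Thomason).
The 2-cycle (worlds w0,w1 with w0→w1→w0) is irreflexive, and the map sending every world to a single reflexive point • is a surjective bounded morphism (forth: every edge maps to (•,•); back: every world has a successor). So any modal formula valid on the 2-cycle is also valid on the reflexive point, which is not irreflexive.
So no modal formula (or set of formulas) defines exactly the irreflexive frames.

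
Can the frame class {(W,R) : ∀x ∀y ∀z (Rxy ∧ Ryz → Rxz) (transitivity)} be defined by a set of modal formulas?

The condition is transitivity. A defining modal formula is □r → □□r.
Suppose □r→□□r is valid. Take Rxy, Ryz and set V(r)={w : Rxw}. Then □r at x, so □□r at x, so □r at y, so r at z, i.e. Rxz.

Definable; □r → □□r defines it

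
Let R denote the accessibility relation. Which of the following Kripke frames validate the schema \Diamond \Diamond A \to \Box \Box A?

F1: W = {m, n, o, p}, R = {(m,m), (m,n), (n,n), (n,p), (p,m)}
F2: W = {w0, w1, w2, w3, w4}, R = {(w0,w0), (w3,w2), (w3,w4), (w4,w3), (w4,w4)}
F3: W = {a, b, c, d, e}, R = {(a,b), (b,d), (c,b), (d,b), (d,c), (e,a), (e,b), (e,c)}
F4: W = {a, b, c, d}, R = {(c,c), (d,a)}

F4

Frame correspondent (Sahlqvist): \forall x \forall y \forall z ((x R^2 y \wedge x R^2 z) \to \exists w (y = w \wedge z = w)) — i.e. a generalized confluence (Geach) condition.
F1: fails — mR²m, mR²n but m ≠ n.
F2: fails — w3R²w3, w3R²w4 but w3 ≠ w4.
F3: fails — bR²b, bR²c but b ≠ c.
F4: satisfies the condition.
Valid on: F4.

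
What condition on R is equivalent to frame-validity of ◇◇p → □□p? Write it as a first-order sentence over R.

∀x ∀y ∀z ((xR²y ∧ xR²z) → ∃w (y = w ∧ z = w))

This is a Sahlqvist (Geach-type) schema ◇^2□^0p → □^2◇^0p.
Minimal-valuation argument: fix x; take any y with xR^2y and any z with xR^2z. Set V(p) to the set of worlds R-reachable from y in exactly 0 steps. Then □^0p holds at y, so the antecedent holds at x; validity forces ◇^0p at z, giving a w with zR^0w and yR^0w.
First-order correspondent: ∀x ∀y ∀z ((xR²y ∧ xR²z) → ∃w (y = w ∧ z = w)).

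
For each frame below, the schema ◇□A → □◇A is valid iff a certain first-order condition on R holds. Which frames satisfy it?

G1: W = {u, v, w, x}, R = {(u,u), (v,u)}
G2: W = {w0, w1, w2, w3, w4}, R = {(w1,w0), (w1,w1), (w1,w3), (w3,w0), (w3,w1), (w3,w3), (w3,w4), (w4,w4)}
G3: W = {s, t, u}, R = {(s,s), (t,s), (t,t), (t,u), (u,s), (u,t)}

G1, G3

The schema corresponds to convergence: ∀x ∀y ∀z (Rxy ∧ Rxz → ∃w (Ryw ∧ Rzw)).
G1: ✓.
G2: fails — Rw1w1 and Rw1w0 but w1 and w0 have no common successor.
G3: ✓.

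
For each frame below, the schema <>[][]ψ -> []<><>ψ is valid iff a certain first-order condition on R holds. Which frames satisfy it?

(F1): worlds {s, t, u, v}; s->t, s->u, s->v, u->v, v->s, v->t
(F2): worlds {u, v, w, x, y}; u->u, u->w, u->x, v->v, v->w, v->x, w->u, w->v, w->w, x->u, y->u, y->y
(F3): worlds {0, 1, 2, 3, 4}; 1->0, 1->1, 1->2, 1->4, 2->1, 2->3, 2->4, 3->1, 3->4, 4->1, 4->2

This is the axiom for a generalized confluence (Geach) condition; its first-order frame correspondent is forall x forall y forall z ((xRy & xRz) -> exists w (y R^2 w & z R^2 w)).
(F1): fails — sRt, sRt but no w with tR²w and tR²w.
(F2): ✓.
(F3): fails — 1R0, 1R0 but no w with 0R²w and 0R²w.
Valid on: (F2).

(F2)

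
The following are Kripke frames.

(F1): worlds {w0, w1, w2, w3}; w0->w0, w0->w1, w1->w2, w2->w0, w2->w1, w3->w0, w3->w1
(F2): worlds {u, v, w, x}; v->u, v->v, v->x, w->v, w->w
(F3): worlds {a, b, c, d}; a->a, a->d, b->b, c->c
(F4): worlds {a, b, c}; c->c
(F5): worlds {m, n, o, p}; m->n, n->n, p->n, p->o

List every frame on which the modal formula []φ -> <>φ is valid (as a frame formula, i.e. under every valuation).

The schema corresponds to seriality: forall x exists y Rxy.
(F1): condition met.
(F2): fails — world u has no successor.
(F3): fails — world d has no successor.
(F4): fails — world a has no successor.
(F5): fails — world o has no successor.

(F1)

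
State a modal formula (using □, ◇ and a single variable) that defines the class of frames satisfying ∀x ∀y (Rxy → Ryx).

This is symmetry; the standard corresponding axiom is B: p → □◇p.
Suppose p→□◇p is valid. Take Rxy and set V(p)={x}. Then p at x, so □◇p at x, so ◇p at y, so some z with Ryz has p; z=x, i.e. Ryx.

p → □◇p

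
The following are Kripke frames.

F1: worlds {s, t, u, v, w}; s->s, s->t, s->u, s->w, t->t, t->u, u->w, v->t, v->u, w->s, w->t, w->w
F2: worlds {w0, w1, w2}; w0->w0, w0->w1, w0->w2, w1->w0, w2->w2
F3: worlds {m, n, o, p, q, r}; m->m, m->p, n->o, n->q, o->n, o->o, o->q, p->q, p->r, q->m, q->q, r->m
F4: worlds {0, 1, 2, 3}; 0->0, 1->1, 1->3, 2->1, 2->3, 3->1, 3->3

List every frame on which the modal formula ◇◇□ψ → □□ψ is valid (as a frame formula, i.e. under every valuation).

This is the axiom for a generalized confluence (Geach) condition; its first-order frame correspondent is ∀x ∀y ∀z ((xR²y ∧ xR²z) → ∃w (yRw ∧ z = w)).
F1: fails — sR²t, sR²s but no w* with tRw* and s=w*.
F2: fails — w0R²w1, w0R²w1 but no w with w1Rw and w1=w.
F3: fails — mR²m, mR²q but no w with mRw and q=w.
F4: holds.
Valid on: F4.

F4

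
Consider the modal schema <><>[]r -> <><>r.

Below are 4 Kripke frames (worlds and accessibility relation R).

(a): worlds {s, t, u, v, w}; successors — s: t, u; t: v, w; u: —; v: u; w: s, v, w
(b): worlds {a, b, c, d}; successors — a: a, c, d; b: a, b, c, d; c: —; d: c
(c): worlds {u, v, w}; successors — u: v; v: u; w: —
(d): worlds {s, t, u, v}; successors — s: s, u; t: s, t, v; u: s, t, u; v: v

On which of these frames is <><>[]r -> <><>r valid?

(d)

The schema corresponds to a generalized confluence (Geach) condition: forall x forall y (x R^2 y -> exists w (yRw & x R^2 w)).
(a): fails — sR²v but no w* with vRw* and sR²w*.
(b): fails — aR²c but no w with cRw and aR²w.
(c): fails — uR²u but no t with uRt and uR²t.
(d): satisfies the condition.
Valid on: (d).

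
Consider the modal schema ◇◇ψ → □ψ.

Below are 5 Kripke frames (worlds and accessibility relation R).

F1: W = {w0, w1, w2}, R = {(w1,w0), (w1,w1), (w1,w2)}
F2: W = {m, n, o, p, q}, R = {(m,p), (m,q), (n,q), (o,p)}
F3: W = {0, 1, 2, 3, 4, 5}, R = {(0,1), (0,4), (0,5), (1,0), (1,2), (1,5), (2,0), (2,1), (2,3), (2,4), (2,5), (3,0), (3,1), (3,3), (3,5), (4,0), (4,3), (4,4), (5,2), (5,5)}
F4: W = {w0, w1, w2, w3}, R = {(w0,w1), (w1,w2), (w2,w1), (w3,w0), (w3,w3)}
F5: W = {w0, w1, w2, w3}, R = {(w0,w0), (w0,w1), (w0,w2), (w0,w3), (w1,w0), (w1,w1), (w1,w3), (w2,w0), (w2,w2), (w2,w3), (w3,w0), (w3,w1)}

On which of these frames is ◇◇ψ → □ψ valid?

This is the axiom for a generalized confluence (Geach) condition; its first-order frame correspondent is ∀x ∀y ∀z ((xR²y ∧ xRz) → ∃w (y = w ∧ z = w)).
F1: fails — w1R²w0, w1Rw1 but w0 ≠ w1.
F2: condition met.
F3: fails — 0R²0, 0R1 but 0 ≠ 1.
F4: fails — w0R²w2, w0Rw1 but w2 ≠ w1.
F5: fails — w0R²w0, w0Rw1 but w0 ≠ w1.
Valid on: F2.

F2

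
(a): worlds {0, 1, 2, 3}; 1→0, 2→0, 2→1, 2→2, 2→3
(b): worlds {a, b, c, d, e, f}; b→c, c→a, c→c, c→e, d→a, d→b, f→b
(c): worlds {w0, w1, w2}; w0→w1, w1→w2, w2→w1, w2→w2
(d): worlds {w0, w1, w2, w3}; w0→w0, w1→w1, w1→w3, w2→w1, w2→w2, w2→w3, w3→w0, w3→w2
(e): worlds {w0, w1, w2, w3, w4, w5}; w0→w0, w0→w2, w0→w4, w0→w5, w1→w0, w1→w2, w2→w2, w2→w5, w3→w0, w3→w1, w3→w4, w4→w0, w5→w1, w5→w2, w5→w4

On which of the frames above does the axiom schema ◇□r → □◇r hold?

The schema corresponds to convergence: ∀x ∀y ∀z (Rxy ∧ Rxz → ∃w (Ryw ∧ Rzw)).
(a): fails — R10 and R10 but 0 and 0 have no common successor.
(b): fails — Rcc and Rce but c and e have no common successor.
(c): ✓.
(d): fails — Rw1w1 and Rw1w3 but w1 and w3 have no common successor.
(e): fails — Rw0w4 and Rw0w5 but w4 and w5 have no common successor.
Valid on: (c).

(c)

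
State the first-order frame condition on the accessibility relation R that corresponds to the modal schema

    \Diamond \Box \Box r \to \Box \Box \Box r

\forall x \forall y \forall z ((xRy \wedge x R^3 z) \to \exists w (y R^2 w \wedge z = w))

This is a Sahlqvist (Geach-type) schema ◇^1□^2r → □^3◇^0r.
First-order correspondent: \forall x \forall y \forall z ((xRy \wedge x R^3 z) \to \exists w (y R^2 w \wedge z = w)).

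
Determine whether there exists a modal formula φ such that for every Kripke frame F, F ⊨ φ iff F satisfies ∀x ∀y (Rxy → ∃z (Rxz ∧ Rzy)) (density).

Yes: it is density, defined by the C4 schema □□r → □r.

Yes, by □□r → □r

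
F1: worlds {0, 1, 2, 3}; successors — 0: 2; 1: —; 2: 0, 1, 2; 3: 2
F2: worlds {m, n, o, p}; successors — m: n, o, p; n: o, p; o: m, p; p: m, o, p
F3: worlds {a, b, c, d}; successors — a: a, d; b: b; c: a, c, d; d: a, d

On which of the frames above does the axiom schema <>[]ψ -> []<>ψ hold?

The schema corresponds to convergence: forall x forall y forall z (Rxy & Rxz -> exists w (Ryw & Rzw)).
F1: fails — R20 and R21 but 0 and 1 have no common successor.
F2: holds.
F3: holds.

F2, F3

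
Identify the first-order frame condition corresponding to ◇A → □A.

Suppose ◇A→□A is valid. Take Rxy, Rxz and set V(A)={y}. Then ◇A at x, so □A at x, so A at z, i.e. z=y.

partial functionality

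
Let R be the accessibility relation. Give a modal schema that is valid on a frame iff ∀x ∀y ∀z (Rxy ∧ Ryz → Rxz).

The condition is transitivity. The 4 schema □q → □□q defines it.
Suppose □q→□□q is valid. Take Rxy, Ryz and set V(q)={w : Rxw}. Then □q at x, so □□q at x, so □q at y, so q at z, i.e. Rxz.

□q → □□q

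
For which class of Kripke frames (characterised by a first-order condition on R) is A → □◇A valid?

Suppose A→□◇A is valid. Take Rxy and set V(A)={x}. Then A at x, so □◇A at x, so ◇A at y, so some z with Ryz has A; z=x, i.e. Ryx.
Conversely, on a frame with symmetry the schema holds at every world under every valuation.
So the correspondent is symmetry.

symmetry: ∀x ∀y (Rxy → Ryx)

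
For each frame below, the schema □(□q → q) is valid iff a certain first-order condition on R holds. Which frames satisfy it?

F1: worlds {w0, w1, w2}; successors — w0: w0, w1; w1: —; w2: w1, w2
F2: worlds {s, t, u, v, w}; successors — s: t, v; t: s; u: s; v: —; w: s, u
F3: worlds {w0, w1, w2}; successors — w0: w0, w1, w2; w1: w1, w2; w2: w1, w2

F3

Frame correspondent (Sahlqvist): ∀x ∀y (Rxy → Ryy) — i.e. shift-reflexivity.
F1: fails — Rw0w1 but not Rw1w1.
F2: fails — Rwu but not Ruu.
F3: holds.
Valid on: F3.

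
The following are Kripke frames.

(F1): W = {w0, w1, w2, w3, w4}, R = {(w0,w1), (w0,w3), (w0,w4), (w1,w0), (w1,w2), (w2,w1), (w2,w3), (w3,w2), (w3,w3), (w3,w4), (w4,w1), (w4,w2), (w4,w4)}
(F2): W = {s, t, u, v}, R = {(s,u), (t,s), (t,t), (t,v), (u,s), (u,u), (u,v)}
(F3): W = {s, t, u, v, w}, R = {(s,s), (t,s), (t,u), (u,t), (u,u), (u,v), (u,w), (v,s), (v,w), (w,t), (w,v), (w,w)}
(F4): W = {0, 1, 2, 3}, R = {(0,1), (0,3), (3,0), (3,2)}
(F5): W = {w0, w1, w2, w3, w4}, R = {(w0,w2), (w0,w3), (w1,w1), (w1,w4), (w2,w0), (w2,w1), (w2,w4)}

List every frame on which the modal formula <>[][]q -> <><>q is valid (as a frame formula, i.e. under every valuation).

(F1), (F3)

Frame correspondent (Sahlqvist): forall x forall y (xRy -> exists w (y R^2 w & x R^2 w)) — i.e. a generalized confluence (Geach) condition.
(F1): ✓.
(F2): fails — tRv but no w with vR²w and tR²w.
(F3): ✓.
(F4): fails — 0R1 but no w with 1R²w and 0R²w.
(F5): fails — w0Rw3 but no w with w3R²w and w0R²w.
Valid on: (F1), (F3).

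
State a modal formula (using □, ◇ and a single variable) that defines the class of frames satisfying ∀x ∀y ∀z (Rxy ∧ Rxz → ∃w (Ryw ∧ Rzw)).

◇□s → □◇s

A defining formula is ◇□s → □◇s (the .2 axiom).
Suppose ◇□s→□◇s is valid. Take Rxy, Rxz and set V(s)={w : Ryw}. Then □s at y so ◇□s at x, so □◇s at x, so ◇s at z, giving w with Rzw and Ryw.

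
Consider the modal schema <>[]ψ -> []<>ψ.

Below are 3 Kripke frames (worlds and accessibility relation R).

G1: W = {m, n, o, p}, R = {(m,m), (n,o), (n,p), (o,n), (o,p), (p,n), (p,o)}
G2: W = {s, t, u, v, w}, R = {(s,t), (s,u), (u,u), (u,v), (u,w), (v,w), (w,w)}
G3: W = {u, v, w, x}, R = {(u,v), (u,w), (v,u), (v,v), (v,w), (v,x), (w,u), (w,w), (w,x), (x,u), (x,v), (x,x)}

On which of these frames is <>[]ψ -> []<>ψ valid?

G1, G3

Frame correspondent (Sahlqvist): forall x forall y forall z (Rxy & Rxz -> exists w (Ryw & Rzw)) — i.e. convergence.
G1: condition met.
G2: fails — Rsu and Rst but u and t have no common successor.
G3: condition met.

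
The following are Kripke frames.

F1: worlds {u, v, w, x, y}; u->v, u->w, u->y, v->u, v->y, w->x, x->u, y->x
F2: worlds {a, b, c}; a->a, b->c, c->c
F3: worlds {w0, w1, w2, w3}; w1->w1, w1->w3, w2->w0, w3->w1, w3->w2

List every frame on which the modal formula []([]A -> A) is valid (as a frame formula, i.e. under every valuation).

This is the axiom for shift-reflexivity; its first-order frame correspondent is forall x forall y (Rxy -> Ryy).
F1: fails — Ruv but not Rvv.
F2: satisfies the condition.
F3: fails — Rw1w3 but not Rw3w3.
Valid on: F2.

F2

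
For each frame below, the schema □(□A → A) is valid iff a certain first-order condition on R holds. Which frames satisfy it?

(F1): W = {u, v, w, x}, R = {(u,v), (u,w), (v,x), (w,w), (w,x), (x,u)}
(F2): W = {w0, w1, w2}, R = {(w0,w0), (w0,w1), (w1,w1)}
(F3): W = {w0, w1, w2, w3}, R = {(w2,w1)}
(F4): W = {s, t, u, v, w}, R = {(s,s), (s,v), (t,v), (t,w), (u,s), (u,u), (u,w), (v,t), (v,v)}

Frame correspondent (Sahlqvist): ∀x ∀y (Rxy → Ryy) — i.e. shift-reflexivity.
(F1): fails — Ruv but not Rvv.
(F2): condition met.
(F3): fails — Rw2w1 but not Rw1w1.
(F4): fails — Ruw but not Rww.
Valid on: (F2).

(F2)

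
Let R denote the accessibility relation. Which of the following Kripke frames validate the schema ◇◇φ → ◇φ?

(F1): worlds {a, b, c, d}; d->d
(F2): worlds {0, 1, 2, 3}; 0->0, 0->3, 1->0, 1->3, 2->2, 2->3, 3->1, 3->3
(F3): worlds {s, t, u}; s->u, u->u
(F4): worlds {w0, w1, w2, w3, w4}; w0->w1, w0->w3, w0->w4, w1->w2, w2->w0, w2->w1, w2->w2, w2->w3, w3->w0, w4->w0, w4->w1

(F1), (F3)

This is the axiom for a generalized confluence (Geach) condition; its first-order frame correspondent is ∀x ∀y (xR²y → ∃w (y = w ∧ xRw)).
(F1): satisfies the condition.
(F2): fails — 0R²1 but no w with 1=w and 0Rw.
(F3): satisfies the condition.
(F4): fails — w0R²w0 but no w with w0=w and w0Rw.
Valid on: (F1), (F3).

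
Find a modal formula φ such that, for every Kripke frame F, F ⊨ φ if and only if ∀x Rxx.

□p → p

A defining formula is □p → p (the T axiom).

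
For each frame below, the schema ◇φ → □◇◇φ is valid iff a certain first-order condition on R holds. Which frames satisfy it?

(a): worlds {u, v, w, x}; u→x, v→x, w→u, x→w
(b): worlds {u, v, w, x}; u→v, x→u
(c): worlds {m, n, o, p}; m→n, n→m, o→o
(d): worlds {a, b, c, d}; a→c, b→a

This is the axiom for a generalized confluence (Geach) condition; its first-order frame correspondent is ∀x ∀y ∀z ((xRy ∧ xRz) → ∃w (y = w ∧ zR²w)).
(a): fails — uRx, uRx but no t with x=t and xR²t.
(b): fails — uRv, uRv but no t with v=t and vR²t.
(c): holds.
(d): fails — aRc, aRc but no w with c=w and cR²w.
Valid on: (c).

(c)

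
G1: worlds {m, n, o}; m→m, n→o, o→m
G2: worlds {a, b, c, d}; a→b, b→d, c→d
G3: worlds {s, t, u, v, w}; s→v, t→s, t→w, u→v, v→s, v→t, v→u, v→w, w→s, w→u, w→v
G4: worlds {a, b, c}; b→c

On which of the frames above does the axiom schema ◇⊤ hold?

Frame correspondent (Sahlqvist): ∀x ∃y Rxy — i.e. seriality.
G1: holds.
G2: fails — world d has no successor.
G3: holds.
G4: fails — world a has no successor.
Valid on: G1, G3.

G1, G3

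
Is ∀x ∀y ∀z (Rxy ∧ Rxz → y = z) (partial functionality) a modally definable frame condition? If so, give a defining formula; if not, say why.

The condition is partial functionality. A defining modal formula is ◇p → □p.
Suppose ◇p→□p is valid. Take Rxy, Rxz and set V(p)={y}. Then ◇p at x, so □p at x, so p at z, i.e. z=y.

Yes — defined by ◇p → □p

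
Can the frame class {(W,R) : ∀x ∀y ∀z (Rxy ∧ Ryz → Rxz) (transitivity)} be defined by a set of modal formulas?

The condition is transitivity. A defining modal formula is □q → □□q.
Suppose □q→□□q is valid. Take Rxy, Ryz and set V(q)={w : Rxw}. Then □q at x, so □□q at x, so □q at y, so q at z, i.e. Rxz.

Yes, by □q → □□q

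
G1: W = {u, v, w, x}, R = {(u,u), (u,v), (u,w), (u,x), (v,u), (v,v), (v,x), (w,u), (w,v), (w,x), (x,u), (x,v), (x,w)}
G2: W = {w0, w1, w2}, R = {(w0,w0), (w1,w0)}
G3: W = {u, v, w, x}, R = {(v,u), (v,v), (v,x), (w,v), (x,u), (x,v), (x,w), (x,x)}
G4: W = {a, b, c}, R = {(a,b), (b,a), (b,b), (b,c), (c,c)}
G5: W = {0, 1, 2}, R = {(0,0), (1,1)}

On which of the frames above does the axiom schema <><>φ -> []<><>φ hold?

G1, G2, G5

This is the axiom for a generalized confluence (Geach) condition; its first-order frame correspondent is forall x forall y forall z ((x R^2 y & xRz) -> exists w (y = w & z R^2 w)).
G1: satisfies the condition.
G2: satisfies the condition.
G3: fails — vR²u, vRu but no t with u=t and uR²t.
G4: fails — bR²a, bRc but no w with a=w and cR²w.
G5: satisfies the condition.
Valid on: G1, G2, G5.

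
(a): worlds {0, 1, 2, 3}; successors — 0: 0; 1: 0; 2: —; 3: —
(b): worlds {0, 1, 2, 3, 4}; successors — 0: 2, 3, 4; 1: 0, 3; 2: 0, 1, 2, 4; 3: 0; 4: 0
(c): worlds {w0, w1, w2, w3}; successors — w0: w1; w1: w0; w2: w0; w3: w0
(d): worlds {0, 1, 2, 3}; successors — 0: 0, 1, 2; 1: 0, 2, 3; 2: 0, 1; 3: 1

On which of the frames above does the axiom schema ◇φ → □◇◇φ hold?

(a), (c), (d)

Frame correspondent (Sahlqvist): ∀x ∀y ∀z ((xRy ∧ xRz) → ∃w (y = w ∧ zR²w)) — i.e. a generalized confluence (Geach) condition.
(a): satisfies the condition.
(b): fails — 1R0, 1R3 but no w with 0=w and 3R²w.
(c): satisfies the condition.
(d): satisfies the condition.
Valid on: (a), (c), (d).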